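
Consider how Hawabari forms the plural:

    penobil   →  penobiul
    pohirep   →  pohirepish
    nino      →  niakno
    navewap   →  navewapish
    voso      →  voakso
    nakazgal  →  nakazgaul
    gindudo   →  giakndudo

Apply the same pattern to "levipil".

"levipil" ends in -l. The stems ending in -l (nakazgal → nakazgaul, penobil → penobiul) drop the final letter and add -ul.
So levipil → levipiul.

levipiul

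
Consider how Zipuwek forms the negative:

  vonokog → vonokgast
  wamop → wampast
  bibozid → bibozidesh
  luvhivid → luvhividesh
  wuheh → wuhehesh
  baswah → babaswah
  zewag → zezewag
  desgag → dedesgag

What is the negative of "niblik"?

niblikesh

"niblik" has last vowel 'i'. The stems whose last vowel is 'i' (bibozid → bibozidesh, luvhivid → luvhividesh) add -esh.
So niblik → niblikesh.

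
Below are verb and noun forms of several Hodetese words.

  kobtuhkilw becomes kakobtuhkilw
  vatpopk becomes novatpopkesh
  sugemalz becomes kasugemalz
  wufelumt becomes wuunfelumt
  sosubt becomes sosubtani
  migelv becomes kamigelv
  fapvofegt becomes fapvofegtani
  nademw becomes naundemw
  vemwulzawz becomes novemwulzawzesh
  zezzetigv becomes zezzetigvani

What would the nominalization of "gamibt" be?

gamibtani

fapvofegt and wufelumt both end in -t yet inflect differently (fapvofegtani, wuunfelumt), so the final letter is not what conditions the rule; the second-to-last letter is.
"gamibt" has second-to-last letter 'b'. The one such stem in the data (sosubt → sosubtani) adds -ani, so the same rule applies.
The other patterns: stems whose second-to-last letter is 'm' insert -un- after the first vowel; stems whose second-to-last letter is 'l' add the prefix ka-; stems whose second-to-last letter is 'p' or 'w' add no- … -esh around the stem.
So gamibt → gamibtani.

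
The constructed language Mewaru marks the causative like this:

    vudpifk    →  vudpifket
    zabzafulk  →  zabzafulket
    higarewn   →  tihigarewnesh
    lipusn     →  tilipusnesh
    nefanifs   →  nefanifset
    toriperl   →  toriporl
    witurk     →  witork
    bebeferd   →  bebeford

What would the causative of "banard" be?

vudpifk and witurk both end in -k yet inflect differently (vudpifket, witork), so the final letter is not what conditions the rule; the second-to-last letter is.
"banard" has second-to-last letter 'r'. The stems whose second-to-last letter is 'r' (toriperl → toriporl, witurk → witork, bebeferd → bebeford) change the last vowel to 'o'.
The other patterns: stems whose second-to-last letter is 'f' or 'l' add -et; stems whose second-to-last letter is 's' or 'w' add ti- … -esh around the stem.
So banard → banord.

banord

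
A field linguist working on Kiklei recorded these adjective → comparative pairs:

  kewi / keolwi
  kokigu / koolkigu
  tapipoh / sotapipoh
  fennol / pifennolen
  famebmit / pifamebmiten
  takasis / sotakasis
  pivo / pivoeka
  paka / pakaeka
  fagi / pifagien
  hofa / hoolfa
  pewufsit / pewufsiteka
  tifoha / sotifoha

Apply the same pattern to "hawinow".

kewi and fagi both end in -i yet inflect differently (keolwi, pifagien), so the final letter is not what conditions the rule; the first letter is.
"hawinow" begins with h-. The one such stem in the data (hofa → hoolfa) inserts -ol- after the first vowel (as do kewi, kokigu), so the same rule applies.
So hawinow → haolwinow.

haolwinow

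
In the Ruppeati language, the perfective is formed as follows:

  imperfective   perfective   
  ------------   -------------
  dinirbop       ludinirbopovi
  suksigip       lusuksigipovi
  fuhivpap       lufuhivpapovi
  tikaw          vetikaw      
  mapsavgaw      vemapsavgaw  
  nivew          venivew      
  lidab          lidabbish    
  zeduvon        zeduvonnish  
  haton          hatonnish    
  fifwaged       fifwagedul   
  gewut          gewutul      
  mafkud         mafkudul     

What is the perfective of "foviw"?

"foviw" ends in -w. The stems ending in -w (tikaw → vetikaw, mapsavgaw → vemapsavgaw, nivew → venivew) add the prefix ve-.
So foviw → vefoviw.

vefoviw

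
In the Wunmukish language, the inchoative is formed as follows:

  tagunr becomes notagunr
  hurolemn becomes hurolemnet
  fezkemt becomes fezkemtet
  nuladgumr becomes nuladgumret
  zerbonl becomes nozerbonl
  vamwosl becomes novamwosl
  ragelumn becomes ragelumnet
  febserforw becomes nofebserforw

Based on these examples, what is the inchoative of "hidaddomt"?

hidaddomtet

nuladgumr and tagunr both end in -r yet inflect differently (nuladgumret, notagunr), so the final letter is not what conditions the rule; the second-to-last letter is.
"hidaddomt" has second-to-last letter 'm'. The stems whose second-to-last letter is 'm' (fezkemt → fezkemtet, ragelumn → ragelumnet, nuladgumr → nuladgumret) add -et.
So hidaddomt → hidaddomtet.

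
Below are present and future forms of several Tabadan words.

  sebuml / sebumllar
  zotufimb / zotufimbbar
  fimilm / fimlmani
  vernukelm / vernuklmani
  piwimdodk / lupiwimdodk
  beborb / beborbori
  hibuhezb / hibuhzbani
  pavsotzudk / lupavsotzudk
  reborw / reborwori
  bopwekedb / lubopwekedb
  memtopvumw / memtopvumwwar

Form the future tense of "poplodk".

"poplodk" has second-to-last letter 'd'. The stems whose second-to-last letter is 'd' (piwimdodk → lupiwimdodk, pavsotzudk → lupavsotzudk, bopwekedb → lubopwekedb) add the prefix lu-.
So poplodk → lupoplodk.

lupoplodk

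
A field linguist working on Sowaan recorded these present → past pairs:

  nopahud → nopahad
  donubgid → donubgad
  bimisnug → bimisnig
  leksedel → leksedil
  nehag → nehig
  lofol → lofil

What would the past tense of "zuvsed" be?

nopahud and bimisnug both have last vowel 'u' yet inflect differently (nopahad, bimisnig), so the last vowel is not what conditions the rule; the final letter is.
"zuvsed" ends in -d. The stems ending in -d (nopahud → nopahad, donubgid → donubgad) change the last vowel to 'a'.
The other pattern: stems ending in -g or -l change the last vowel to 'i'.
So zuvsed → zuvsad.

zuvsad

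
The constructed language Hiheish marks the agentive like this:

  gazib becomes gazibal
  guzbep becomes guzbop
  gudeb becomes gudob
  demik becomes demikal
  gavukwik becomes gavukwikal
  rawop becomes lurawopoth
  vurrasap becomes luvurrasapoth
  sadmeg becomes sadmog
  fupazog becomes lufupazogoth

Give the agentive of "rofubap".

gazib and gudeb both end in -b yet inflect differently (gazibal, gudob), so the final letter is not what conditions the rule; the last vowel is.
"rofubap" has last vowel 'a'. The one such stem in the data (vurrasap → luvurrasapoth) adds lu- … -oth around the stem, so the same rule applies.
The other patterns: stems whose last vowel is 'i' add -al; stems whose last vowel is 'e' change the last vowel to 'o'.
So rofubap → lurofubapoth.

lurofubapoth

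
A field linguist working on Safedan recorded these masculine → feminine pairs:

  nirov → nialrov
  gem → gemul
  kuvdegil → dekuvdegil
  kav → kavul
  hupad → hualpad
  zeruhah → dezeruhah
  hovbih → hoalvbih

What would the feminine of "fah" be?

fahul

kav and nirov both end in -v yet inflect differently (kavul, nialrov), so the final letter is not what conditions the rule; the number of vowels is.
"fah" has 1 vowel. The stems with 1 vowel (kav → kavul, gem → gemul) add -ul.
So fah → fahul.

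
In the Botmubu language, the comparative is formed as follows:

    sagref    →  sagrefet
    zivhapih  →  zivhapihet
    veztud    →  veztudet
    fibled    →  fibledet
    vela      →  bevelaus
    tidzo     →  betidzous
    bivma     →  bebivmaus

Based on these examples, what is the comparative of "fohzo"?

veztud and vela both begin with v- yet inflect differently (veztudet, bevelaus), so the first letter is not what conditions the rule; whether the stem ends in a vowel or a consonant is.
"fohzo" ends in a vowel. The stems ending in a vowel (vela → bevelaus, tidzo → betidzous, bivma → bebivmaus) add be- … -us around the stem.
The other pattern: stems ending in a consonant add -et.
So fohzo → befohzous.

befohzous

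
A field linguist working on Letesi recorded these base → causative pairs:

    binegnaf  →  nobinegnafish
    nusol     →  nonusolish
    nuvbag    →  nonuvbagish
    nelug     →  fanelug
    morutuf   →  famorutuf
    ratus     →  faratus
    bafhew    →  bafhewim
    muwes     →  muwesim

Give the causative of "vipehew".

nuvbag and nelug both end in -g yet inflect differently (nonuvbagish, fanelug), so the final letter is not what conditions the rule; the last vowel is.
"vipehew" has last vowel 'e'. The stems whose last vowel is 'e' (bafhew → bafhewim, muwes → muwesim) add -im.
So vipehew → vipehewim.

vipehewim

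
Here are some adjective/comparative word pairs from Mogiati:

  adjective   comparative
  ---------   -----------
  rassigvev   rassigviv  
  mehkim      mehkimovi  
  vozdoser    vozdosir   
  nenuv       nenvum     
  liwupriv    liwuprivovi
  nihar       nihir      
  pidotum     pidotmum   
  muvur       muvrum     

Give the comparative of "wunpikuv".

mehkim and pidotum both end in -m yet inflect differently (mehkimovi, pidotmum), so the final letter is not what conditions the rule; the last vowel is.
"wunpikuv" has last vowel 'u'. The stems whose last vowel is 'u' (pidotum → pidotmum, nenuv → nenvum, muvur → muvrum) delete the last vowel and add -um.
So wunpikuv → wunpikvum.

wunpikvum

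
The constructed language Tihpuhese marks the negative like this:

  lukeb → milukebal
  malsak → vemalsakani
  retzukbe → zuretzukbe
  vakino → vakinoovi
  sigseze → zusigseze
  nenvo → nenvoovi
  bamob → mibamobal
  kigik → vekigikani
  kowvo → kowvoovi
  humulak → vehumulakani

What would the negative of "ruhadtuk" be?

"ruhadtuk" ends in -k. The stems ending in -k (kigik → vekigikani, humulak → vehumulakani, malsak → vemalsakani) add ve- … -ani around the stem.
So ruhadtuk → veruhadtukani.

veruhadtukani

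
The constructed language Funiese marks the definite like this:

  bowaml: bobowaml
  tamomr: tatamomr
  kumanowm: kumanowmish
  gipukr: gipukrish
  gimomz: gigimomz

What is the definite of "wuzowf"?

tamomr and gipukr both end in -r yet inflect differently (tatamomr, gipukrish), so the final letter is not what conditions the rule; the second-to-last letter is.
"wuzowf" has second-to-last letter 'w'. The one such stem in the data (kumanowm → kumanowmish) adds -ish, so the same rule applies.
The other pattern: stems whose second-to-last letter is 'm' repeat the first consonant+vowel as a prefix.
So wuzowf → wuzowfish.

wuzowfish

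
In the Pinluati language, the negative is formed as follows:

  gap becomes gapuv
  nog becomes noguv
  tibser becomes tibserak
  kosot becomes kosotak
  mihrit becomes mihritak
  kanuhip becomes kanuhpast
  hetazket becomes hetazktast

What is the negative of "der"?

"der" has 1 vowel. The stems with 1 vowel (gap → gapuv, nog → noguv) add -uv.
So der → deruv.

deruv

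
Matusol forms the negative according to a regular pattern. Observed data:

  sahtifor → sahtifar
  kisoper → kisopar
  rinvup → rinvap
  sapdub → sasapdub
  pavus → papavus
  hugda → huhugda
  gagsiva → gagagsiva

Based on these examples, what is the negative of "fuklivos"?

fufuklivos

rinvup and sapdub both have last vowel 'u' yet inflect differently (rinvap, sasapdub), so the last vowel is not what conditions the rule; the final letter is.
"fuklivos" ends in -s. The one such stem in the data (pavus → papavus) repeats the first consonant+vowel as a prefix (as do sapdub, hugda), so the same rule applies.
The other pattern: stems ending in -p or -r change the last vowel to 'a'.
So fuklivos → fufuklivos.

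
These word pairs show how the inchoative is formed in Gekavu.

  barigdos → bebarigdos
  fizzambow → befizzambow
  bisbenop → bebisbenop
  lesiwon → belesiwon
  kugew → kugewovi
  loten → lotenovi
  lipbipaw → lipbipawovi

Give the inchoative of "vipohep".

vipohepovi

fizzambow and kugew both end in -w yet inflect differently (befizzambow, kugewovi), so the final letter is not what conditions the rule; the last vowel is.
"vipohep" has last vowel 'e'. The stems whose last vowel is 'e' (kugew → kugewovi, loten → lotenovi) add -ovi.
So vipohep → vipohepovi.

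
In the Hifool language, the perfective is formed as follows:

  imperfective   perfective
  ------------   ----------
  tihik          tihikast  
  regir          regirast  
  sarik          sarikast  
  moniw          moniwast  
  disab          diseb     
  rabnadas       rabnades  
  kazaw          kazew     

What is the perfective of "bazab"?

bazeb

moniw and kazaw both end in -w yet inflect differently (moniwast, kazew), so the final letter is not what conditions the rule; the last vowel is.
"bazab" has last vowel 'a'. The stems whose last vowel is 'a' (disab → diseb, rabnadas → rabnades, kazaw → kazew) change the last vowel to 'e'.
So bazab → bazeb.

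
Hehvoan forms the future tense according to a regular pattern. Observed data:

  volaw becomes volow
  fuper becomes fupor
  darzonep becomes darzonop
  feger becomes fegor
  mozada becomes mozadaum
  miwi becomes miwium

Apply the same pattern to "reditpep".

volaw and mozada both have last vowel 'a' yet inflect differently (volow, mozadaum), so the last vowel is not what conditions the rule; whether the stem ends in a vowel or a consonant is.
"reditpep" ends in a consonant. The stems ending in a consonant (volaw → volow, fuper → fupor, darzonep → darzonop) change the last vowel to 'o'.
The other pattern: stems ending in a vowel add -um.
So reditpep → reditpop.

reditpop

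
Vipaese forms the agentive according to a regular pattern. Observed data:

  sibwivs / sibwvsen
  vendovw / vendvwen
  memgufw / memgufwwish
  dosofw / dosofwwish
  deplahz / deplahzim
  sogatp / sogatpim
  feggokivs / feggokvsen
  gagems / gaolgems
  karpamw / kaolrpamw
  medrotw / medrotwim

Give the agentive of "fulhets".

fulhetsim

vendovw and dosofw both end in -w yet inflect differently (vendvwen, dosofwwish), so the final letter is not what conditions the rule; the second-to-last letter is.
"fulhets" has second-to-last letter 't'. The stems whose second-to-last letter is 't' (medrotw → medrotwim, sogatp → sogatpim) add -im.
The other patterns: stems whose second-to-last letter is 'v' delete the last vowel and add -en; stems whose second-to-last letter is 'f' double the final consonant and add -ish; stems whose second-to-last letter is 'm' insert -ol- after the first vowel.
So fulhets → fulhetsim.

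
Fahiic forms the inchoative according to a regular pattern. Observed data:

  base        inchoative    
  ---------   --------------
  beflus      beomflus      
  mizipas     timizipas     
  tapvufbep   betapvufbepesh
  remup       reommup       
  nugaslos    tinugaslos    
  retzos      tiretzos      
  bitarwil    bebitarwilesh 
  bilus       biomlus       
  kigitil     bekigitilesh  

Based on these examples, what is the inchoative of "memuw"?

meommuw

"memuw" has last vowel 'u'. The stems whose last vowel is 'u' (remup → reommup, beflus → beomflus, bilus → biomlus) insert -om- after the first vowel.
The other patterns: stems whose last vowel is 'e' or 'i' add be- … -esh around the stem; stems whose last vowel is 'a' or 'o' add the prefix ti-.
So memuw → meommuw.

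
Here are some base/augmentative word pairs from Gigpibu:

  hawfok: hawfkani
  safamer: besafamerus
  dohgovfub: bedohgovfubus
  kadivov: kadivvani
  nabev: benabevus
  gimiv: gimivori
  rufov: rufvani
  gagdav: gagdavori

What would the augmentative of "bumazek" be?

bebumazekus

nabev and kadivov both end in -v yet inflect differently (benabevus, kadivvani), so the final letter is not what conditions the rule; the last vowel is.
"bumazek" has last vowel 'e'. The stems whose last vowel is 'e' (safamer → besafamerus, nabev → benabevus) add be- … -us around the stem.
The other patterns: stems whose last vowel is 'o' delete the last vowel and add -ani; stems whose last vowel is 'a' or 'i' add -ori.
So bumazek → bebumazekus.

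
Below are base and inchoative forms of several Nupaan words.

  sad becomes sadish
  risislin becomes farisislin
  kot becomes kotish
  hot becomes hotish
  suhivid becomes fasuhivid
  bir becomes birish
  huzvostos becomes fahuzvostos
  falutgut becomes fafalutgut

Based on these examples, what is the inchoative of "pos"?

suhivid and sad both end in -d yet inflect differently (fasuhivid, sadish), so the final letter is not what conditions the rule; the number of vowels is.
"pos" has 1 vowel. The stems with 1 vowel (sad → sadish, hot → hotish, bir → birish) add -ish.
So pos → posish.

posish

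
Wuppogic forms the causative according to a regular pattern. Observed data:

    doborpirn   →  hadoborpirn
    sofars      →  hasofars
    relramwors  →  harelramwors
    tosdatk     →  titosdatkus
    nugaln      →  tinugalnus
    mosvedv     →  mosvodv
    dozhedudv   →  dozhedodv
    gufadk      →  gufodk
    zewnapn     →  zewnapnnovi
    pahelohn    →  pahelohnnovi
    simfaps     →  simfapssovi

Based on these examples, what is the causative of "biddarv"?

habiddarv

"biddarv" has second-to-last letter 'r'. The stems whose second-to-last letter is 'r' (doborpirn → hadoborpirn, sofars → hasofars, relramwors → harelramwors) add the prefix ha-.
So biddarv → habiddarv.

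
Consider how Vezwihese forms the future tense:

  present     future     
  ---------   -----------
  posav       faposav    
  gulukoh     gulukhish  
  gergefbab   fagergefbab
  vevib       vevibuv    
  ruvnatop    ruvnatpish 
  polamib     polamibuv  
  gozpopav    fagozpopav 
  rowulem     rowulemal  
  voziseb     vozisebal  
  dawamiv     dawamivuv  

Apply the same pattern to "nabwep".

voziseb and vevib both end in -b yet inflect differently (vozisebal, vevibuv), so the final letter is not what conditions the rule; the last vowel is.
"nabwep" has last vowel 'e'. The stems whose last vowel is 'e' (rowulem → rowulemal, voziseb → vozisebal) add -al.
The other patterns: stems whose last vowel is 'i' add -uv; stems whose last vowel is 'a' add the prefix fa-; stems whose last vowel is 'o' delete the last vowel and add -ish.
So nabwep → nabwepal.

nabwepal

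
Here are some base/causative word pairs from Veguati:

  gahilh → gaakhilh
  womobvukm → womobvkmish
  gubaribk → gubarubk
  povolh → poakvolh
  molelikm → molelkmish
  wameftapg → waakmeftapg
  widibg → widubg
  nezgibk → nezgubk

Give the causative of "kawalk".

kaakwalk

widibg and wameftapg both end in -g yet inflect differently (widubg, waakmeftapg), so the final letter is not what conditions the rule; the second-to-last letter is.
"kawalk" has second-to-last letter 'l'. The stems whose second-to-last letter is 'l' (gahilh → gaakhilh, povolh → poakvolh) insert -ak- after the first vowel.
The other patterns: stems whose second-to-last letter is 'k' delete the last vowel and add -ish; stems whose second-to-last letter is 'b' change the last vowel to 'u'.
So kawalk → kaakwalk.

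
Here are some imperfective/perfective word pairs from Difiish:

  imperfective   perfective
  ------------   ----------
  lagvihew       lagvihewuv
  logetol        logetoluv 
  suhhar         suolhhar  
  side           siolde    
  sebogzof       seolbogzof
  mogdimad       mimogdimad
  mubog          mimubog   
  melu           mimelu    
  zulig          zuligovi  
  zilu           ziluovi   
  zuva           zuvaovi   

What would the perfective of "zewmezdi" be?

zewmezdiovi

mubog and zulig both end in -g yet inflect differently (mimubog, zuligovi), so the final letter is not what conditions the rule; the first letter is.
"zewmezdi" begins with z-. The stems beginning with z- (zulig → zuligovi, zilu → ziluovi, zuva → zuvaovi) add -ovi.
So zewmezdi → zewmezdiovi.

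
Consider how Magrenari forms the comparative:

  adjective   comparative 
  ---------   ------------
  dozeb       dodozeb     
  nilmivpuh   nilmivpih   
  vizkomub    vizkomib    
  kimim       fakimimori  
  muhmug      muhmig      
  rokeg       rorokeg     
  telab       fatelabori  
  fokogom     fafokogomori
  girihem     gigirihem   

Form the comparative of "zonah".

dozeb and vizkomub both end in -b yet inflect differently (dodozeb, vizkomib), so the final letter is not what conditions the rule; the last vowel is.
"zonah" has last vowel 'a'. The one such stem in the data (telab → fatelabori) adds fa- … -ori around the stem, so the same rule applies.
The other patterns: stems whose last vowel is 'e' repeat the first consonant+vowel as a prefix; stems whose last vowel is 'u' change the last vowel to 'i'.
So zonah → fazonahori.

fazonahori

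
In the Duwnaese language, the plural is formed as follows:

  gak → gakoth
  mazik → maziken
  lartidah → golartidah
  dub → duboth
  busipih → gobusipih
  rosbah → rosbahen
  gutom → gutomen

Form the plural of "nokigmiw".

gak and mazik both end in -k yet inflect differently (gakoth, maziken), so the final letter is not what conditions the rule; the number of vowels is.
"nokigmiw" has 3 vowels. The stems with 3 vowels (lartidah → golartidah, busipih → gobusipih) add the prefix go-.
The other patterns: stems with 1 vowel add -oth; stems with 2 vowels add -en.
So nokigmiw → gonokigmiw.

gonokigmiw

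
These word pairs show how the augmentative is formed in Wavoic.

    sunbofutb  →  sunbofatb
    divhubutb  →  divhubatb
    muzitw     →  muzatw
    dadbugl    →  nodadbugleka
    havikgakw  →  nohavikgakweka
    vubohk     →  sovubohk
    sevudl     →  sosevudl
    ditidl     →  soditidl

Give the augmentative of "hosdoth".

hosdath

"hosdoth" has second-to-last letter 't'. The stems whose second-to-last letter is 't' (sunbofutb → sunbofatb, divhubutb → divhubatb, muzitw → muzatw) change the last vowel to 'a'.
The other patterns: stems whose second-to-last letter is 'g' or 'k' add no- … -eka around the stem; stems whose second-to-last letter is 'd' or 'h' add the prefix so-.
So hosdoth → hosdath.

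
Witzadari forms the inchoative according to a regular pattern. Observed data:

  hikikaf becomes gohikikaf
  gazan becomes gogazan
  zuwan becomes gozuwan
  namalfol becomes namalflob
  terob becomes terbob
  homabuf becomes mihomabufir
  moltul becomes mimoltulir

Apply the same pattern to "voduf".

hikikaf and homabuf both end in -f yet inflect differently (gohikikaf, mihomabufir), so the final letter is not what conditions the rule; the last vowel is.
"voduf" has last vowel 'u'. The stems whose last vowel is 'u' (homabuf → mihomabufir, moltul → mimoltulir) add mi- … -ir around the stem.
The other patterns: stems whose last vowel is 'a' add the prefix go-; stems whose last vowel is 'o' delete the last vowel and add -ob.
So voduf → mivodufir.

mivodufir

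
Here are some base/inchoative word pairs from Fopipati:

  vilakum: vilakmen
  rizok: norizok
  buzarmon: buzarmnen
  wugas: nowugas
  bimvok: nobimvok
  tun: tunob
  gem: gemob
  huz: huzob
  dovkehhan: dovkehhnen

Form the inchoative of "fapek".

tun and buzarmon both end in -n yet inflect differently (tunob, buzarmnen), so the final letter is not what conditions the rule; the number of vowels is.
"fapek" has 2 vowels. The stems with 2 vowels (wugas → nowugas, rizok → norizok, bimvok → nobimvok) add the prefix no-.
So fapek → nofapek.

nofapek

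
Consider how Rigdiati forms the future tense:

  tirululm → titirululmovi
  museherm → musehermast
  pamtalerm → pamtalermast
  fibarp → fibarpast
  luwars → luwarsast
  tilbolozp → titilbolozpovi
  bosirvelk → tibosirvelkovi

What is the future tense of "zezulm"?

tizezulmovi

fibarp and tilbolozp both end in -p yet inflect differently (fibarpast, titilbolozpovi), so the final letter is not what conditions the rule; the second-to-last letter is.
"zezulm" has second-to-last letter 'l'. The stems whose second-to-last letter is 'l' (tirululm → titirululmovi, bosirvelk → tibosirvelkovi) add ti- … -ovi around the stem.
The other pattern: stems whose second-to-last letter is 'r' add -ast.
So zezulm → tizezulmovi.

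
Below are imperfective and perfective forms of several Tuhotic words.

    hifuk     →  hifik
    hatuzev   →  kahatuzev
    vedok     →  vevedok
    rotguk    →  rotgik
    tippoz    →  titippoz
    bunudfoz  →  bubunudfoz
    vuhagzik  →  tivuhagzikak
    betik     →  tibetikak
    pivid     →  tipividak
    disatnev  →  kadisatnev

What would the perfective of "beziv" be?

tibezivak

rotguk and vedok both end in -k yet inflect differently (rotgik, vevedok), so the final letter is not what conditions the rule; the last vowel is.
"beziv" has last vowel 'i'. The stems whose last vowel is 'i' (vuhagzik → tivuhagzikak, pivid → tipividak, betik → tibetikak) add ti- … -ak around the stem.
So beziv → tibezivak.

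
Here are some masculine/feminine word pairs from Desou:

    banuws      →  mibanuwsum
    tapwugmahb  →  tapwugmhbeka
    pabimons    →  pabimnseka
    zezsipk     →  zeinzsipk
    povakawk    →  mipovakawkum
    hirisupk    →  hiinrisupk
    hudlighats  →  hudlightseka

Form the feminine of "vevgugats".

vevgugtseka

zezsipk and povakawk both end in -k yet inflect differently (zeinzsipk, mipovakawkum), so the final letter is not what conditions the rule; the second-to-last letter is.
"vevgugats" has second-to-last letter 't'. The one such stem in the data (hudlighats → hudlightseka) deletes the last vowel and adds -eka (as do tapwugmahb, pabimons), so the same rule applies.
So vevgugats → vevgugtseka.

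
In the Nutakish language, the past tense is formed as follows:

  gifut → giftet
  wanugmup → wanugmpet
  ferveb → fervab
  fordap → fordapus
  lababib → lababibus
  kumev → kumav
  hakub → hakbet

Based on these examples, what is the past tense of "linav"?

linavus

ferveb and hakub both end in -b yet inflect differently (fervab, hakbet), so the final letter is not what conditions the rule; the last vowel is.
"linav" has last vowel 'a'. The one such stem in the data (fordap → fordapus) adds -us, so the same rule applies.
The other patterns: stems whose last vowel is 'e' change the last vowel to 'a'; stems whose last vowel is 'u' delete the last vowel and add -et.
So linav → linavus.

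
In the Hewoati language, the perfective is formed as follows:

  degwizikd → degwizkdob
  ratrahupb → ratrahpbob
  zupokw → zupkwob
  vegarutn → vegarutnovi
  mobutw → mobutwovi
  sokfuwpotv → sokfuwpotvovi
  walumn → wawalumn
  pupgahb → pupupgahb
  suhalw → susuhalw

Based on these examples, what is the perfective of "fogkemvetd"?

"fogkemvetd" has second-to-last letter 't'. The stems whose second-to-last letter is 't' (vegarutn → vegarutnovi, mobutw → mobutwovi, sokfuwpotv → sokfuwpotvovi) add -ovi.
So fogkemvetd → fogkemvetdovi.

fogkemvetdovi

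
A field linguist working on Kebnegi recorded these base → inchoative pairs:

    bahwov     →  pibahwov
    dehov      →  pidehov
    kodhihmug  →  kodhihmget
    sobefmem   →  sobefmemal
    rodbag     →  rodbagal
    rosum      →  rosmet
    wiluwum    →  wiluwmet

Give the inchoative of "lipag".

"lipag" has last vowel 'a'. The one such stem in the data (rodbag → rodbagal) adds -al, so the same rule applies.
The other patterns: stems whose last vowel is 'u' delete the last vowel and add -et; stems whose last vowel is 'o' add the prefix pi-.
So lipag → lipagal.

lipagal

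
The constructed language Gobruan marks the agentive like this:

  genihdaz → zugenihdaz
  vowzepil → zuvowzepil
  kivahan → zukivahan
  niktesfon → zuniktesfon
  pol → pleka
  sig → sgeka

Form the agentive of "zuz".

vowzepil and pol both end in -l yet inflect differently (zuvowzepil, pleka), so the final letter is not what conditions the rule; the number of vowels is.
"zuz" has 1 vowel. The stems with 1 vowel (pol → pleka, sig → sgeka) delete the last vowel and add -eka.
The other pattern: stems with 3 vowels add the prefix zu-.
So zuz → zzeka.

zzeka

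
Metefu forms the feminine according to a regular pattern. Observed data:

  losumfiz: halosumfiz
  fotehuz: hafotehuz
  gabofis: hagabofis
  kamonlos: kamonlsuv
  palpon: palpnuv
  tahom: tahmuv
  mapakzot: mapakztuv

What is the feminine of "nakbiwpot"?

nakbiwptuv

kamonlos and gabofis both end in -s yet inflect differently (kamonlsuv, hagabofis), so the final letter is not what conditions the rule; the last vowel is.
"nakbiwpot" has last vowel 'o'. The stems whose last vowel is 'o' (tahom → tahmuv, mapakzot → mapakztuv, kamonlos → kamonlsuv) delete the last vowel and add -uv.
The other pattern: stems whose last vowel is 'i' or 'u' add the prefix ha-.
So nakbiwpot → nakbiwptuv.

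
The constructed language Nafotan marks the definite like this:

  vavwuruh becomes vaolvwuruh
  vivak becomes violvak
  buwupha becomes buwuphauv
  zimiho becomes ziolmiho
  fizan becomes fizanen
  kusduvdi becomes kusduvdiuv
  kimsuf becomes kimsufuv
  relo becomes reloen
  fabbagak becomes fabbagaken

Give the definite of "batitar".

batitaruv

relo and zimiho both end in -o yet inflect differently (reloen, ziolmiho), so the final letter is not what conditions the rule; the first letter is.
"batitar" begins with b-. The one such stem in the data (buwupha → buwuphauv) adds -uv, so the same rule applies.
The other patterns: stems beginning with f- or r- add -en; stems beginning with v- or z- insert -ol- after the first vowel.
So batitar → batitaruv.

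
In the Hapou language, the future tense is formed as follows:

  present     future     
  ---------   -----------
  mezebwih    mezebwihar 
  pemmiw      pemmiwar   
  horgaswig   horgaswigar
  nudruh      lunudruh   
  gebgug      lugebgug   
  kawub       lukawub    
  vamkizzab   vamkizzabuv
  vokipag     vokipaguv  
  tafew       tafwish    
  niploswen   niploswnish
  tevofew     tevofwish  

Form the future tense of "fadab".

fadabuv

mezebwih and nudruh both end in -h yet inflect differently (mezebwihar, lunudruh), so the final letter is not what conditions the rule; the last vowel is.
"fadab" has last vowel 'a'. The stems whose last vowel is 'a' (vamkizzab → vamkizzabuv, vokipag → vokipaguv) add -uv.
The other patterns: stems whose last vowel is 'i' add -ar; stems whose last vowel is 'u' add the prefix lu-; stems whose last vowel is 'e' delete the last vowel and add -ish.
So fadab → fadabuv.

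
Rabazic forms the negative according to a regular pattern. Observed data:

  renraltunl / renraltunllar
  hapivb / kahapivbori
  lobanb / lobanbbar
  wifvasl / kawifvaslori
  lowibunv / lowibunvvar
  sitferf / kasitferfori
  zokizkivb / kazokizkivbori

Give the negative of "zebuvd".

kazebuvdori

"zebuvd" has second-to-last letter 'v'. The stems whose second-to-last letter is 'v' (hapivb → kahapivbori, zokizkivb → kazokizkivbori) add ka- … -ori around the stem.
So zebuvd → kazebuvdori.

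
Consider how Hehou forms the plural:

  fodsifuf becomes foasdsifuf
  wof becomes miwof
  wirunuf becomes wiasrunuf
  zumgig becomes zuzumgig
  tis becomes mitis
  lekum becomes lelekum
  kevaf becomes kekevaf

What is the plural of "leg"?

mileg

wof and kevaf both end in -f yet inflect differently (miwof, kekevaf), so the final letter is not what conditions the rule; the number of vowels is.
"leg" has 1 vowel. The stems with 1 vowel (wof → miwof, tis → mitis) add the prefix mi-.
So leg → mileg.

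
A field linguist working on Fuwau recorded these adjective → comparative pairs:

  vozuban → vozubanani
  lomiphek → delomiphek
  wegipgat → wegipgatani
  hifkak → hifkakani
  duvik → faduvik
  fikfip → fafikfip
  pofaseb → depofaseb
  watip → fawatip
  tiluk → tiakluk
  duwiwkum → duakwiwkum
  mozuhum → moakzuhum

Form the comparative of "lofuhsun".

tiluk and duvik both end in -k yet inflect differently (tiakluk, faduvik), so the final letter is not what conditions the rule; the last vowel is.
"lofuhsun" has last vowel 'u'. The stems whose last vowel is 'u' (mozuhum → moakzuhum, duwiwkum → duakwiwkum, tiluk → tiakluk) insert -ak- after the first vowel.
So lofuhsun → loakfuhsun.

loakfuhsun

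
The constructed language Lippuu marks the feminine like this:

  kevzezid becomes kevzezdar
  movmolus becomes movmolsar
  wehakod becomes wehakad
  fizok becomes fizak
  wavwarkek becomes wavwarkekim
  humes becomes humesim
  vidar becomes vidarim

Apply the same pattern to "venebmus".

venebmsar

"venebmus" has last vowel 'u'. The one such stem in the data (movmolus → movmolsar) deletes the last vowel and adds -ar (as does kevzezid), so the same rule applies.
The other patterns: stems whose last vowel is 'o' change the last vowel to 'a'; stems whose last vowel is 'a' or 'e' add -im.
So venebmus → venebmsar.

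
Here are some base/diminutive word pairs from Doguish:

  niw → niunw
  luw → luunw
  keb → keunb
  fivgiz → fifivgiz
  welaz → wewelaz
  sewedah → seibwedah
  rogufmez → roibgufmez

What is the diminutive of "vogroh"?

fivgiz and rogufmez both end in -z yet inflect differently (fifivgiz, roibgufmez), so the final letter is not what conditions the rule; the number of vowels is.
"vogroh" has 2 vowels. The stems with 2 vowels (fivgiz → fifivgiz, welaz → wewelaz) repeat the first consonant+vowel as a prefix.
The other patterns: stems with 1 vowel insert -un- after the first vowel; stems with 3 vowels insert -ib- after the first vowel.
So vogroh → vovogroh.

vovogroh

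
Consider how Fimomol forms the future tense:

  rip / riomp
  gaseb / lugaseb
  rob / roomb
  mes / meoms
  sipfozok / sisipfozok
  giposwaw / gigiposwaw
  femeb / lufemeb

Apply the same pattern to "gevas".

lugevas

"gevas" has 2 vowels. The stems with 2 vowels (gaseb → lugaseb, femeb → lufemeb) add the prefix lu-.
The other patterns: stems with 1 vowel insert -om- after the first vowel; stems with 3 vowels repeat the first consonant+vowel as a prefix.
So gevas → lugevas.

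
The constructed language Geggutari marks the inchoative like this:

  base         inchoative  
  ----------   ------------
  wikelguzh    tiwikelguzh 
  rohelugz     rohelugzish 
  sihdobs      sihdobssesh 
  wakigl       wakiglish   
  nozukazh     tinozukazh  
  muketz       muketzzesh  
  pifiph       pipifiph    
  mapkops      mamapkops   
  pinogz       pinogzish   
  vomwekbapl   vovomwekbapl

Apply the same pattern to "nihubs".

nihubssesh

wakigl and vomwekbapl both end in -l yet inflect differently (wakiglish, vovomwekbapl), so the final letter is not what conditions the rule; the second-to-last letter is.
"nihubs" has second-to-last letter 'b'. The one such stem in the data (sihdobs → sihdobssesh) doubles the final consonant and adds -esh (as does muketz), so the same rule applies.
So nihubs → nihubssesh.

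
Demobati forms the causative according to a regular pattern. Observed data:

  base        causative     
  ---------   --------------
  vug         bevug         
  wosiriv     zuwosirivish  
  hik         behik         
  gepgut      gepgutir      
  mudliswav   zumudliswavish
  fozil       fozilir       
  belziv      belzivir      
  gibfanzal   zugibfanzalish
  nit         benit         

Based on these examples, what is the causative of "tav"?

"tav" has 1 vowel. The stems with 1 vowel (vug → bevug, hik → behik, nit → benit) add the prefix be-.
The other patterns: stems with 2 vowels add -ir; stems with 3 vowels add zu- … -ish around the stem.
So tav → betav.

betav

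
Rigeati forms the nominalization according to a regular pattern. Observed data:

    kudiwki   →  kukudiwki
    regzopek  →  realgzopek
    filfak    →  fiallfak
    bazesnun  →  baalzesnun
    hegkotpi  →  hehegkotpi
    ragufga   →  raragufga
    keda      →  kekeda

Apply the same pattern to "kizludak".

kialzludak

keda and filfak both have last vowel 'a' yet inflect differently (kekeda, fiallfak), so the last vowel is not what conditions the rule; whether the stem ends in a vowel or a consonant is.
"kizludak" ends in a consonant. The stems ending in a consonant (regzopek → realgzopek, bazesnun → baalzesnun, filfak → fiallfak) insert -al- after the first vowel.
So kizludak → kialzludak.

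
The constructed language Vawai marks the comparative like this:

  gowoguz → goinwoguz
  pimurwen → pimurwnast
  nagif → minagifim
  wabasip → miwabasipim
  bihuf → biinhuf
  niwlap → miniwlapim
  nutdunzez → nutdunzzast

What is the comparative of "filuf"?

fiinluf

nutdunzez and gowoguz both end in -z yet inflect differently (nutdunzzast, goinwoguz), so the final letter is not what conditions the rule; the last vowel is.
"filuf" has last vowel 'u'. The stems whose last vowel is 'u' (bihuf → biinhuf, gowoguz → goinwoguz) insert -in- after the first vowel.
So filuf → fiinluf.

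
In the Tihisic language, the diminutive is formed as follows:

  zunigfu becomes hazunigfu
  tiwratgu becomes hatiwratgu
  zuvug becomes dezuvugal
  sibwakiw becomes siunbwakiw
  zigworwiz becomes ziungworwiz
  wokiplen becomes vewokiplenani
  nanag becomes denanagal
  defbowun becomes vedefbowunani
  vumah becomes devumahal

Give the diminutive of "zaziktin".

"zaziktin" ends in -n. The stems ending in -n (defbowun → vedefbowunani, wokiplen → vewokiplenani) add ve- … -ani around the stem.
The other patterns: stems ending in -u add the prefix ha-; stems ending in -g or -h add de- … -al around the stem; stems ending in -w or -z insert -un- after the first vowel.
So zaziktin → vezaziktinani.

vezaziktinani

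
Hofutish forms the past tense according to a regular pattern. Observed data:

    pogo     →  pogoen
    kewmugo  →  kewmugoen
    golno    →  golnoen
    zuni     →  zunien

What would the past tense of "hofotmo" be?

Every pair shown (pogo → pogoen, kewmugo → kewmugoen, golno → golnoen, …) follows the same rule: add -en.
So hofotmo → hofotmoen.

hofotmoen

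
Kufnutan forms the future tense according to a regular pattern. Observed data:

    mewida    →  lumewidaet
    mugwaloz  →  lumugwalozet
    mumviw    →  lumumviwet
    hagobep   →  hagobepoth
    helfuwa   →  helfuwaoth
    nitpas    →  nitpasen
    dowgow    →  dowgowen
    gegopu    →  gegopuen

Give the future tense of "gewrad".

mewida and helfuwa both end in -a yet inflect differently (lumewidaet, helfuwaoth), so the final letter is not what conditions the rule; the first letter is.
"gewrad" begins with g-. The one such stem in the data (gegopu → gegopuen) adds -en, so the same rule applies.
The other patterns: stems beginning with m- add lu- … -et around the stem; stems beginning with h- add -oth.
So gewrad → gewraden.

gewraden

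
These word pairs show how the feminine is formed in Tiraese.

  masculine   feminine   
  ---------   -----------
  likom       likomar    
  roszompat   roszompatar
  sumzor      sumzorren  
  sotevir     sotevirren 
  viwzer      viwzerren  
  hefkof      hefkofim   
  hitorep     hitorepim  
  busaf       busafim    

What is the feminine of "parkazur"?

"parkazur" ends in -r. The stems ending in -r (viwzer → viwzerren, sumzor → sumzorren, sotevir → sotevirren) double the final consonant and add -en.
So parkazur → parkazurren.

parkazurren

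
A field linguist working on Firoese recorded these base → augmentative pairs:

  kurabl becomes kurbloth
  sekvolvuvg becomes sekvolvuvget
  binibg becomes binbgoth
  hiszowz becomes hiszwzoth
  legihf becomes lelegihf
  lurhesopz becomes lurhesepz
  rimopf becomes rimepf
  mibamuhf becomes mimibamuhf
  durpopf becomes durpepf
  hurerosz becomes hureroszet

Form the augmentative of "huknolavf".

huknolavfet

rimopf and mibamuhf both end in -f yet inflect differently (rimepf, mimibamuhf), so the final letter is not what conditions the rule; the second-to-last letter is.
"huknolavf" has second-to-last letter 'v'. The one such stem in the data (sekvolvuvg → sekvolvuvget) adds -et, so the same rule applies.
The other patterns: stems whose second-to-last letter is 'p' change the last vowel to 'e'; stems whose second-to-last letter is 'h' repeat the first consonant+vowel as a prefix; stems whose second-to-last letter is 'b' or 'w' delete the last vowel and add -oth.
So huknolavf → huknolavfet.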